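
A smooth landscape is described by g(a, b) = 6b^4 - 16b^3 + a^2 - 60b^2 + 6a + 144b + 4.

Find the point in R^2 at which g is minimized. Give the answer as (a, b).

g(a,b) separates as P(a) + Q(b) + 4, so its minimum is min P + min Q + 4.
P'(a) = 2a + 6 vanishes at a ∈ {-3}; Q'(b) = 24(b - 3)(b - 1)(b + 2) vanishes at b ∈ {-2, 1, 3}.
Local minima of P (where P''>0): P(-3)=-9. Local minima of Q: Q(-2)=-304, Q(3)=-54.
So the global minimum of g is P(-3) + Q(-2) + 4 = -9 − 304 + 4 = -309, attained at (-3, -2).

(-3, -2)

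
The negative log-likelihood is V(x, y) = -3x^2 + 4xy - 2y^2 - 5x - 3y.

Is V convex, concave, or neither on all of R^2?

V is quadratic, so its Hessian is the constant matrix H = [[-6, 4], [4, -4]].
det(H) = 8, tr(H) = -10.
det(H) > 0 and tr(H) < 0, so H is negative definite everywhere: concave.

concave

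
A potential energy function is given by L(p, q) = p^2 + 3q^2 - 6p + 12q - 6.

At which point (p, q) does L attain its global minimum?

L(p,q) separates as A(p) + B(q) − 6, so its minimum is min A + min B − 6.
A'(p) = 2p - 6 vanishes at p ∈ {3}; B'(q) = 6q + 12 vanishes at q ∈ {-2}.
Local minima of A (where A''>0): A(3)=-9. Local minima of B: B(-2)=-12.
So the global minimum of L is A(3) + B(-2) − 6 = -9 − 12 − 6 = -27, attained at (3, -2).

(3, -2)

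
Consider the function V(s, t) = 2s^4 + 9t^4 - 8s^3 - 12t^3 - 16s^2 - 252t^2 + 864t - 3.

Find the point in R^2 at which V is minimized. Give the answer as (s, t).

V(s,t) separates as P(s) + Q(t) − 3, so its minimum is min P + min Q − 3.
P'(s) = 8s(s - 4)(s + 1) vanishes at s ∈ {-1, 0, 4}; Q'(t) = 36(t - 3)(t - 2)(t + 4) vanishes at t ∈ {-4, 2, 3}.
Local minima of P (where P''>0): P(-1)=-6, P(4)=-256. Local minima of Q: Q(-4)=-4416, Q(3)=729.
So the global minimum of V is P(4) + Q(-4) − 3 = -256 − 4416 − 3 = -4675, attained at (4, -4).

(4, -4)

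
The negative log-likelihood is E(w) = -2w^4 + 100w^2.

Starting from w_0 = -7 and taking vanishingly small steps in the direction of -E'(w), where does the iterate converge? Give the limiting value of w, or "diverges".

diverges

E'(w) = -8w(w - 5)(w + 5), so E'(-7) = 1344.
Gradient descent moves in the -E' direction, i.e. w is decreasing.
There is no critical point below w=-7, and E' keeps the same sign, so the iterate runs off to −∞.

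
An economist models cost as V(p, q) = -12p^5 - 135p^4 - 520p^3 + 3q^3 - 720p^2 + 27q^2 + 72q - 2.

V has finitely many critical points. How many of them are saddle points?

V separates as a function of p plus a function of q, so ∇V=0 decouples.
∂V/∂p = -60p(p + 2)(p + 3)(p + 4) = 0 at p ∈ {-4, -3, -2, 0}; ∂V/∂q = 9(q + 2)(q + 4) = 0 at q ∈ {-4, -2}.
The Hessian is diagonal: diag(V_pp, V_qq). Second derivatives: V_pp(-4)=480, V_pp(-3)=-180, V_pp(-2)=240, V_pp(0)=-1440; V_qq(-4)=-18, V_qq(-2)=18.
Saddle points occur where the two diagonal entries have opposite signs: (-4, -4), (-3, -2), (-2, -4), (0, -2). Count: 4.

4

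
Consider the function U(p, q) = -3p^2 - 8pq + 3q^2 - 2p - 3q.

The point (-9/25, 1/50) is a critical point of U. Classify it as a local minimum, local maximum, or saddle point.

The Hessian of U is constant: H = [[-6, -8], [-8, 6]].
det(H) = (-6)·6 − (-8)² = -100.
Since det(H) < 0, H is indefinite and the critical point is a saddle point.

saddle point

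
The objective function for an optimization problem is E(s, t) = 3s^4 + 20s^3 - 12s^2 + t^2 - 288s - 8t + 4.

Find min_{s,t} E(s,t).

-428

E(s,t) separates as P(s) + Q(t) + 4, so its minimum is min P + min Q + 4.
P'(s) = 12(s - 2)(s + 3)(s + 4) vanishes at s ∈ {-4, -3, 2}; Q'(t) = 2(t - 4) vanishes at t ∈ {4}.
Local minima of P (where P''>0): P(-4)=448, P(2)=-416. Local minima of Q: Q(4)=-16.
So the global minimum of E is P(2) + Q(4) + 4 = -416 − 16 + 4 = -428, attained at (2, 4).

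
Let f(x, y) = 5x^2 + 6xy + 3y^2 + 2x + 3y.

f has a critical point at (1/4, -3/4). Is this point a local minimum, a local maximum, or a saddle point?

The Hessian of f is constant: H = [[10, 6], [6, 6]].
det(H) = 10·6 − 6² = 24.
det(H) > 0 and tr(H) = 16 > 0, so H is positive definite and the point is a local minimum.

local minimum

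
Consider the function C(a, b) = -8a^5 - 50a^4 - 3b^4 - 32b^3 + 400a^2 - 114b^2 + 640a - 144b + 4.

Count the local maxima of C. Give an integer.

C separates as a function of a plus a function of b, so ∇C=0 decouples.
∂C/∂a = -40(a - 2)(a + 1)(a + 2)(a + 4) = 0 at a ∈ {-4, -2, -1, 2}; ∂C/∂b = -12(b + 1)(b + 3)(b + 4) = 0 at b ∈ {-4, -3, -1}.
The Hessian is diagonal: diag(C_aa, C_bb). Second derivatives: C_aa(-4)=1440, C_aa(-2)=-320, C_aa(-1)=360, C_aa(2)=-2880; C_bb(-4)=-36, C_bb(-3)=24, C_bb(-1)=-72.
Local maxima occur where both diagonal entries negative: (-2, -4), (-2, -1), (2, -4), (2, -1). Count: 4.

4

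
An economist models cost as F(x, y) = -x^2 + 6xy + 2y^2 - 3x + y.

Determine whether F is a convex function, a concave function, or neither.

F is quadratic, so its Hessian is the constant matrix H = [[-2, 6], [6, 4]].
det(H) = -44, tr(H) = 2.
det(H) < 0, so H is indefinite: neither convex nor concave.

neither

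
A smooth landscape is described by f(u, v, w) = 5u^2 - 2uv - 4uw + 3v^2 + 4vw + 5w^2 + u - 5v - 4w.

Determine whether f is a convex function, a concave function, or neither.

f is quadratic, so its Hessian is the constant matrix H = [[10, -2, -4], [-2, 6, 4], [-4, 4, 10]].
Leading principal minors: 10, 56, 368.
All positive ⇒ H ≻ 0 ⇒ convex.

convex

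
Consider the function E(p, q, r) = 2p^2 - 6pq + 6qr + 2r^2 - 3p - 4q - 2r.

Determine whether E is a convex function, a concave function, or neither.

neither

E is quadratic, so its Hessian is the constant matrix H = [[4, -6, 0], [-6, 0, 6], [0, 6, 4]].
Leading principal minors: 4, -36, -288.
Neither pattern holds ⇒ H is indefinite ⇒ neither convex nor concave.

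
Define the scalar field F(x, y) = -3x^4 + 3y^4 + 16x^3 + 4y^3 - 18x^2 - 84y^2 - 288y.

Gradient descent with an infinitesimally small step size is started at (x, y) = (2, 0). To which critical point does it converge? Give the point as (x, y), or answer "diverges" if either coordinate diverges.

(1, 4)

F is separable, so gradient descent decouples: x follows -∂F/∂x, y follows -∂F/∂y.
∂F/∂x = -12x(x - 3)(x - 1); at x=2 this is 24, so x decreases.
∂F/∂y = 12(y - 4)(y + 2)(y + 3); at y=0 this is -288, so y increases.
x converges to its nearest critical value 1 (a local min of the x-part); y converges to 4. The iterate converges to (1, 4).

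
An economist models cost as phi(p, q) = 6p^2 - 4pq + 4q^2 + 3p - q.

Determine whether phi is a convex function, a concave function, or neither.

phi is quadratic, so its Hessian is the constant matrix H = [[12, -4], [-4, 8]].
det(H) = 80, tr(H) = 20.
det(H) > 0 and tr(H) > 0, so H is positive definite everywhere: convex.

convex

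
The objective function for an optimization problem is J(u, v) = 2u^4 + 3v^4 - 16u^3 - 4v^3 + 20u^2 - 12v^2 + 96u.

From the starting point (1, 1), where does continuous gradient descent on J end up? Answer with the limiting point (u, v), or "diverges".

(-1, 2)

J is separable, so gradient descent decouples: u follows -∂J/∂u, v follows -∂J/∂v.
∂J/∂u = 8(u - 4)(u - 3)(u + 1); at u=1 this is 96, so u decreases.
∂J/∂v = 12v(v - 2)(v + 1); at v=1 this is -24, so v increases.
u converges to its nearest critical value -1 (a local min of the u-part); v converges to 2. The iterate converges to (-1, 2).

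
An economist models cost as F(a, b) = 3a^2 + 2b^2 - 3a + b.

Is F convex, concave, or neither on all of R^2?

convex

F is quadratic, so its Hessian is the constant matrix H = [[6, 0], [0, 4]].
det(H) = 24, tr(H) = 10.
det(H) > 0 and tr(H) > 0, so H is positive definite everywhere: convex.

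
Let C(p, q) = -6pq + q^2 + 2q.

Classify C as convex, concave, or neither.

neither

C is quadratic, so its Hessian is the constant matrix H = [[0, -6], [-6, 2]].
det(H) = -36, tr(H) = 2.
det(H) < 0, so H is indefinite: neither convex nor concave.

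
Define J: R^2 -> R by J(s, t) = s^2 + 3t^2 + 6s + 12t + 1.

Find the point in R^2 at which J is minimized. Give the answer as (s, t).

(-3, -2)

J(s,t) separates as P(s) + Q(t) + 1, so its minimum is min P + min Q + 1.
P'(s) = 2s + 6 vanishes at s ∈ {-3}; Q'(t) = 6(t + 2) vanishes at t ∈ {-2}.
Local minima of P (where P''>0): P(-3)=-9. Local minima of Q: Q(-2)=-12.
So the global minimum of J is P(-3) + Q(-2) + 1 = -9 − 12 + 1 = -20, attained at (-3, -2).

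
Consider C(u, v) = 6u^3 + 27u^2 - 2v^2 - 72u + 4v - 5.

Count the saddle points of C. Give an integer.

1

C separates as a function of u plus a function of v, so ∇C=0 decouples.
∂C/∂u = 18(u - 1)(u + 4) = 0 at u ∈ {-4, 1}; ∂C/∂v = -4(v - 1) = 0 at v ∈ {1}.
The Hessian is diagonal: diag(C_uu, C_vv). Second derivatives: C_uu(-4)=-90, C_uu(1)=90; C_vv(1)=-4.
Saddle points occur where the two diagonal entries have opposite signs: (1, 1). Count: 1.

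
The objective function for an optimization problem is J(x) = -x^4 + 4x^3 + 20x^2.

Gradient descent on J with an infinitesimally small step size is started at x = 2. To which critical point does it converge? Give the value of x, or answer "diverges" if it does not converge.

J'(x) = -4x(x - 5)(x + 2), so J'(2) = 96.
Gradient descent moves in the -J' direction, i.e. x is decreasing.
The nearest critical point in that direction is x = 0, where J'' = 40 > 0 (a local minimum). The iterate converges there.

0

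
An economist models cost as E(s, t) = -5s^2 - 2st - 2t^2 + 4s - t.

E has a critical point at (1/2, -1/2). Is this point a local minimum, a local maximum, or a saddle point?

The Hessian of E is constant: H = [[-10, -2], [-2, -4]].
det(H) = (-10)·(-4) − (-2)² = 36.
det(H) > 0 and tr(H) = -14 < 0, so H is negative definite and the point is a local maximum.

local maximum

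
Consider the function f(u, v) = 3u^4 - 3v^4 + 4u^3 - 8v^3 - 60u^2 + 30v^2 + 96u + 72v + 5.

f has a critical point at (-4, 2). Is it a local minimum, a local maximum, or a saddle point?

The mixed partial ∂²f/∂u∂v is 0, so the Hessian at any point is diag(f_uu, f_vv) = diag(12(3u^2 + 2u - 10), 12(-3v^2 - 4v + 5)).
At (-4, 2): H = diag(360, -180).
The eigenvalues have opposite signs, so H is indefinite: a saddle point.

saddle point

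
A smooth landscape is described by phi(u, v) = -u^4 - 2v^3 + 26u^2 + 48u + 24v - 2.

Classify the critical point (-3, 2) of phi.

local maximum

The mixed partial ∂²phi/∂u∂v is 0, so the Hessian at any point is diag(phi_uu, phi_vv) = diag(4(-3u^2 + 13), -12v).
At (-3, 2): H = diag(-56, -24).
Both eigenvalues are negative, so H is negative definite: a local maximum.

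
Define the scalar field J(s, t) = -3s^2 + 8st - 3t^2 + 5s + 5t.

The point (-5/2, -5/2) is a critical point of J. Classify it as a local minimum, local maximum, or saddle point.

The Hessian of J is constant: H = [[-6, 8], [8, -6]].
det(H) = (-6)·(-6) − 8² = -28.
Since det(H) < 0, H is indefinite and the critical point is a saddle point.

saddle point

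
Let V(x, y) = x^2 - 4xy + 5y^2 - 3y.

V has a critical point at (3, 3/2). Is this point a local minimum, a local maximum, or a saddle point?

local minimum

The Hessian of V is constant: H = [[2, -4], [-4, 10]].
det(H) = 2·10 − (-4)² = 4.
det(H) > 0 and tr(H) = 12 > 0, so H is positive definite and the point is a local minimum.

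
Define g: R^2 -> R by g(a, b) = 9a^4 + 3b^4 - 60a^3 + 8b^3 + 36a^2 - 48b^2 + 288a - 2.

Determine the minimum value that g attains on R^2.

g(a,b) separates as P(a) + Q(b) − 2, so its minimum is min P + min Q − 2.
P'(a) = 36(a - 4)(a - 2)(a + 1) vanishes at a ∈ {-1, 2, 4}; Q'(b) = 12b(b - 2)(b + 4) vanishes at b ∈ {-4, 0, 2}.
Local minima of P (where P''>0): P(-1)=-183, P(4)=192. Local minima of Q: Q(-4)=-512, Q(2)=-80.
So the global minimum of g is P(-1) + Q(-4) − 2 = -183 − 512 − 2 = -697, attained at (-1, -4).

-697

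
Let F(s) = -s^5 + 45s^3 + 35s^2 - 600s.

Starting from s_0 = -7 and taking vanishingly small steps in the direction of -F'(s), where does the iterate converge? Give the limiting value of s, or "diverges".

-4

F'(s) = -5(s - 5)(s - 2)(s + 3)(s + 4), so F'(-7) = -6480.
Gradient descent moves in the -F' direction, i.e. s is increasing.
The nearest critical point in that direction is s = -4, where F'' = 270 > 0 (a local minimum). The iterate converges there.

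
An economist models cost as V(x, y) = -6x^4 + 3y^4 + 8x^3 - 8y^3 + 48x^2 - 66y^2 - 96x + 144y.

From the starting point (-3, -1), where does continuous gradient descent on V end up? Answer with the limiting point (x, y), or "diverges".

diverges

V is separable, so gradient descent decouples: x follows -∂V/∂x, y follows -∂V/∂y.
∂V/∂x = -24(x - 2)(x - 1)(x + 2); at x=-3 this is 480, so x decreases.
∂V/∂y = 12(y - 4)(y - 1)(y + 3); at y=-1 this is 240, so y decreases.
The x-coordinate has no critical point in that direction and runs off to infinity.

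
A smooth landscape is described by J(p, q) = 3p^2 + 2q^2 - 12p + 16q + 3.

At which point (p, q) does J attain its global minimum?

J(p,q) separates as A(p) + B(q) + 3, so its minimum is min A + min B + 3.
A'(p) = 6p - 12 vanishes at p ∈ {2}; B'(q) = 4q + 16 vanishes at q ∈ {-4}.
Local minima of A (where A''>0): A(2)=-12. Local minima of B: B(-4)=-32.
So the global minimum of J is A(2) + B(-4) + 3 = -12 − 32 + 3 = -41, attained at (2, -4).

(2, -4)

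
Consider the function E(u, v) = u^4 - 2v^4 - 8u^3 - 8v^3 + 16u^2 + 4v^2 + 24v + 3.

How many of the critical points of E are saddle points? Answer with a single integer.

5

E separates as a function of u plus a function of v, so ∇E=0 decouples.
∂E/∂u = 4u(u - 4)(u - 2) = 0 at u ∈ {0, 2, 4}; ∂E/∂v = -8(v - 1)(v + 1)(v + 3) = 0 at v ∈ {-3, -1, 1}.
The Hessian is diagonal: diag(E_uu, E_vv). Second derivatives: E_uu(0)=32, E_uu(2)=-16, E_uu(4)=32; E_vv(-3)=-64, E_vv(-1)=32, E_vv(1)=-64.
Saddle points occur where the two diagonal entries have opposite signs: (0, -3), (0, 1), (2, -1), (4, -3), (4, 1). Count: 5.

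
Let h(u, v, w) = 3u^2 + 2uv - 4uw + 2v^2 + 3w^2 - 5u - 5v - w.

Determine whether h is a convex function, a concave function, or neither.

h is quadratic, so its Hessian is the constant matrix H = [[6, 2, -4], [2, 4, 0], [-4, 0, 6]].
Leading principal minors: 6, 20, 56.
All positive ⇒ H ≻ 0 ⇒ convex.

convex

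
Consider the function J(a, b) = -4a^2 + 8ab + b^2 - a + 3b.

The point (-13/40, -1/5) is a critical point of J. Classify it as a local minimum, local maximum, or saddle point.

The Hessian of J is constant: H = [[-8, 8], [8, 2]].
det(H) = (-8)·2 − 8² = -80.
Since det(H) < 0, H is indefinite and the critical point is a saddle point.

saddle point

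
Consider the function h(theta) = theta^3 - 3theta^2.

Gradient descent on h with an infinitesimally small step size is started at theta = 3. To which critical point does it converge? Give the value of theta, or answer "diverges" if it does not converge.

2

h'(theta) = 3theta(theta - 2), so h'(3) = 9.
Gradient descent moves in the -h' direction, i.e. theta is decreasing.
The nearest critical point in that direction is theta = 2, where h'' = 6 > 0 (a local minimum). The iterate converges there.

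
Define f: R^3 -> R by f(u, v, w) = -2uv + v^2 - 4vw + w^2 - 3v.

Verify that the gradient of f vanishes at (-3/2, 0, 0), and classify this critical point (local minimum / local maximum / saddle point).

saddle point

∇f = (-2v, -2u + 2v - 4w - 3, -4v + 2w); substituting (-3/2, 0, 0) gives ∇f = (0, 0, 0), so (-3/2, 0, 0) is indeed a critical point.
The Hessian is constant: H = [[0, -2, 0], [-2, 2, -4], [0, -4, 2]].
Leading principal minors: Δ₁ = 0, Δ₂ = -4, Δ₃ = -8.
The minors fit neither the all-positive nor the alternating-sign pattern, so H is indefinite: a saddle point.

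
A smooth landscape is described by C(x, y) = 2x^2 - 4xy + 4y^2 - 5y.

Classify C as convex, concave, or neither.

convex

C is quadratic, so its Hessian is the constant matrix H = [[4, -4], [-4, 8]].
det(H) = 16, tr(H) = 12.
det(H) > 0 and tr(H) > 0, so H is positive definite everywhere: convex.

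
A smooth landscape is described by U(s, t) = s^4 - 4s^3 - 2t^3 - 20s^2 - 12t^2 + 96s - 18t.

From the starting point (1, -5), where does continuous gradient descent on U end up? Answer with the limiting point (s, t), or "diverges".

(-3, -3)

U is separable, so gradient descent decouples: s follows -∂U/∂s, t follows -∂U/∂t.
∂U/∂s = 4(s - 4)(s - 2)(s + 3); at s=1 this is 48, so s decreases.
∂U/∂t = -6(t + 1)(t + 3); at t=-5 this is -48, so t increases.
s converges to its nearest critical value -3 (a local min of the s-part); t converges to -3. The iterate converges to (-3, -3).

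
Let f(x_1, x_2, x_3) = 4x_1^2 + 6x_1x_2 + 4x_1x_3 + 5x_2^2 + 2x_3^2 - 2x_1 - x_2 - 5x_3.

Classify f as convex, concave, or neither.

convex

f is quadratic, so its Hessian is the constant matrix H = [[8, 6, 4], [6, 10, 0], [4, 0, 4]].
Leading principal minors: 8, 44, 16.
All positive ⇒ H ≻ 0 ⇒ convex.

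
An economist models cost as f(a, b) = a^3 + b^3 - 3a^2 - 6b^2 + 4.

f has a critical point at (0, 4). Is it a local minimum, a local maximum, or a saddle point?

The mixed partial ∂²f/∂a∂b is 0, so the Hessian at any point is diag(f_aa, f_bb) = diag(6(a - 1), 6(b - 2)).
At (0, 4): H = diag(-6, 12).
The eigenvalues have opposite signs, so H is indefinite: a saddle point.

saddle point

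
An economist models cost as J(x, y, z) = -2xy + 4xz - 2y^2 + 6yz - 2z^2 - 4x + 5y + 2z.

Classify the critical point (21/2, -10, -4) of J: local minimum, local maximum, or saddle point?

The Hessian is constant: H = [[0, -2, 4], [-2, -4, 6], [4, 6, -4]].
Leading principal minors: Δ₁ = 0, Δ₂ = -4, Δ₃ = -16.
The minors fit neither the all-positive nor the alternating-sign pattern, so H is indefinite: a saddle point.

saddle point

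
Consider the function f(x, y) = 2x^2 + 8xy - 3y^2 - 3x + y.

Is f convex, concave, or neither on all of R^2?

f is quadratic, so its Hessian is the constant matrix H = [[4, 8], [8, -6]].
det(H) = -88, tr(H) = -2.
det(H) < 0, so H is indefinite: neither convex nor concave.

neither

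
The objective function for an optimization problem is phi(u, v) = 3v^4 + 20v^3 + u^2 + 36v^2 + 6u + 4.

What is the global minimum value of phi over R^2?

phi(u,v) separates as P(u) + Q(v) + 4, so its minimum is min P + min Q + 4.
P'(u) = 2u + 6 vanishes at u ∈ {-3}; Q'(v) = 12v(v + 2)(v + 3) vanishes at v ∈ {-3, -2, 0}.
Local minima of P (where P''>0): P(-3)=-9. Local minima of Q: Q(-3)=27, Q(0)=0.
So the global minimum of phi is P(-3) + Q(0) + 4 = -9 + 0 + 4 = -5, attained at (-3, 0).

-5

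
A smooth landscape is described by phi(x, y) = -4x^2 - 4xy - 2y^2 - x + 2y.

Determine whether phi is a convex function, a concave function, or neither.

phi is quadratic, so its Hessian is the constant matrix H = [[-8, -4], [-4, -4]].
det(H) = 16, tr(H) = -12.
det(H) > 0 and tr(H) < 0, so H is negative definite everywhere: concave.

concave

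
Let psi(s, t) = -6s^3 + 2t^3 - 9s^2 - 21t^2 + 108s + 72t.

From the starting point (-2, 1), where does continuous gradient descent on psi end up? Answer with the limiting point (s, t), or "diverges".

psi is separable, so gradient descent decouples: s follows -∂psi/∂s, t follows -∂psi/∂t.
∂psi/∂s = -18(s - 2)(s + 3); at s=-2 this is 72, so s decreases.
∂psi/∂t = 6(t - 4)(t - 3); at t=1 this is 36, so t decreases.
The t-coordinate has no critical point in that direction and runs off to infinity.

diverges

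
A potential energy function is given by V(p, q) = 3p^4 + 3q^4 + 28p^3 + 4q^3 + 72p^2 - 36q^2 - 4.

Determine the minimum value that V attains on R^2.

-193

V(p,q) separates as A(p) + B(q) − 4, so its minimum is min A + min B − 4.
A'(p) = 12p(p + 3)(p + 4) vanishes at p ∈ {-4, -3, 0}; B'(q) = 12q(q - 2)(q + 3) vanishes at q ∈ {-3, 0, 2}.
Local minima of A (where A''>0): A(-4)=128, A(0)=0. Local minima of B: B(-3)=-189, B(2)=-64.
So the global minimum of V is A(0) + B(-3) − 4 = 0 − 189 − 4 = -193, attained at (0, -3).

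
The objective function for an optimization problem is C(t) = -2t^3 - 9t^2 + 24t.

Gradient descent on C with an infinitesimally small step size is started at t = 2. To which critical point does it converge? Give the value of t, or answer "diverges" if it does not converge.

C'(t) = -6(t - 1)(t + 4), so C'(2) = -36.
Gradient descent moves in the -C' direction, i.e. t is increasing.
There is no critical point above t=2, and C' keeps the same sign, so the iterate runs off to +∞.

diverges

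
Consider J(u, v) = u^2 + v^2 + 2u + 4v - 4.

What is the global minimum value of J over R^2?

-9

J(u,v) separates as P(u) + Q(v) − 4, so its minimum is min P + min Q − 4.
P'(u) = 2u + 2 vanishes at u ∈ {-1}; Q'(v) = 2v + 4 vanishes at v ∈ {-2}.
Local minima of P (where P''>0): P(-1)=-1. Local minima of Q: Q(-2)=-4.
So the global minimum of J is P(-1) + Q(-2) − 4 = -1 − 4 − 4 = -9, attained at (-1, -2).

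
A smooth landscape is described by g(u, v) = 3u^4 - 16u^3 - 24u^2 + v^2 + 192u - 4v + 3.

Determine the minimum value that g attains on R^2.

-305

g(u,v) separates as P(u) + Q(v) + 3, so its minimum is min P + min Q + 3.
P'(u) = 12(u - 4)(u - 2)(u + 2) vanishes at u ∈ {-2, 2, 4}; Q'(v) = 2v - 4 vanishes at v ∈ {2}.
Local minima of P (where P''>0): P(-2)=-304, P(4)=128. Local minima of Q: Q(2)=-4.
So the global minimum of g is P(-2) + Q(2) + 3 = -304 − 4 + 3 = -305, attained at (-2, 2).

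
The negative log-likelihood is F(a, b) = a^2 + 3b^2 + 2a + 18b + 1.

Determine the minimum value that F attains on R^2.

-27

F(a,b) separates as P(a) + Q(b) + 1, so its minimum is min P + min Q + 1.
P'(a) = 2a + 2 vanishes at a ∈ {-1}; Q'(b) = 6b + 18 vanishes at b ∈ {-3}.
Local minima of P (where P''>0): P(-1)=-1. Local minima of Q: Q(-3)=-27.
So the global minimum of F is P(-1) + Q(-3) + 1 = -1 − 27 + 1 = -27, attained at (-1, -3).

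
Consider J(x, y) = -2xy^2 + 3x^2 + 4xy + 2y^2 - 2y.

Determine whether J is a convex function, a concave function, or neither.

neither

The term -2xy^2 is cubic, so the Hessian is not constant.
∂²J/∂y² = -4x + 4, which takes both signs as x varies (negative for sufficiently large x). A diagonal entry of the Hessian changing sign means the Hessian is neither positive- nor negative-semidefinite on all of R^2.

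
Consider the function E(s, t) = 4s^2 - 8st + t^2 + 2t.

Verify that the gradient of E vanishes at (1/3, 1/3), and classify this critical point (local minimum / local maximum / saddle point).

∇E = (8s - 8t, -8s + 2t + 2); substituting (1/3, 1/3) gives ∇E = (0, 0), so (1/3, 1/3) is indeed a critical point.
The Hessian of E is constant: H = [[8, -8], [-8, 2]].
det(H) = 8·2 − (-8)² = -48.
Since det(H) < 0, H is indefinite and the critical point is a saddle point.

saddle point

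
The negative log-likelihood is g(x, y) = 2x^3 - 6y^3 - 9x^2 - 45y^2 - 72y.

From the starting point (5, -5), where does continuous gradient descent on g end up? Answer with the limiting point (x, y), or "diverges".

(3, -4)

g is separable, so gradient descent decouples: x follows -∂g/∂x, y follows -∂g/∂y.
∂g/∂x = 6x(x - 3); at x=5 this is 60, so x decreases.
∂g/∂y = -18(y + 1)(y + 4); at y=-5 this is -72, so y increases.
x converges to its nearest critical value 3 (a local min of the x-part); y converges to -4. The iterate converges to (3, -4).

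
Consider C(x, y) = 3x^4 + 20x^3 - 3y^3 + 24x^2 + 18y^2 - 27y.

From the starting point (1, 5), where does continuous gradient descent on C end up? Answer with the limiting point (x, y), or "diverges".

diverges

C is separable, so gradient descent decouples: x follows -∂C/∂x, y follows -∂C/∂y.
∂C/∂x = 12x(x + 1)(x + 4); at x=1 this is 120, so x decreases.
∂C/∂y = -9(y - 3)(y - 1); at y=5 this is -72, so y increases.
The y-coordinate has no critical point in that direction and runs off to infinity.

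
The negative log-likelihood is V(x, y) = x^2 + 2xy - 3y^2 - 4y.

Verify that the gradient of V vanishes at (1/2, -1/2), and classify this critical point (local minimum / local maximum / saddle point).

saddle point

∇V = (2x + 2y, 2x - 6y - 4); substituting (1/2, -1/2) gives ∇V = (0, 0), so (1/2, -1/2) is indeed a critical point.
The Hessian of V is constant: H = [[2, 2], [2, -6]].
det(H) = 2·(-6) − 2² = -16.
Since det(H) < 0, H is indefinite and the critical point is a saddle point.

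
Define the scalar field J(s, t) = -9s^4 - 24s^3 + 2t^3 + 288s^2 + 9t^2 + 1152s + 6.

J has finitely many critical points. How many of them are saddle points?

3

J separates as a function of s plus a function of t, so ∇J=0 decouples.
∂J/∂s = -36(s - 4)(s + 2)(s + 4) = 0 at s ∈ {-4, -2, 4}; ∂J/∂t = 6t(t + 3) = 0 at t ∈ {-3, 0}.
The Hessian is diagonal: diag(J_ss, J_tt). Second derivatives: J_ss(-4)=-576, J_ss(-2)=432, J_ss(4)=-1728; J_tt(-3)=-18, J_tt(0)=18.
Saddle points occur where the two diagonal entries have opposite signs: (-4, 0), (-2, -3), (4, 0). Count: 3.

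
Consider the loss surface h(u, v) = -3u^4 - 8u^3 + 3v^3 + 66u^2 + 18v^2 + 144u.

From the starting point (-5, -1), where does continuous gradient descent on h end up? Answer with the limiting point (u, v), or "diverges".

h is separable, so gradient descent decouples: u follows -∂h/∂u, v follows -∂h/∂v.
∂h/∂u = -12(u - 3)(u + 1)(u + 4); at u=-5 this is 384, so u decreases.
∂h/∂v = 9v(v + 4); at v=-1 this is -27, so v increases.
The u-coordinate has no critical point in that direction and runs off to infinity.

diverges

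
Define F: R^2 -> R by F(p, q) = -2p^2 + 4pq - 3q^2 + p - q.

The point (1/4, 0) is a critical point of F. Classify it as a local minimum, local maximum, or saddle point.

The Hessian of F is constant: H = [[-4, 4], [4, -6]].
det(H) = (-4)·(-6) − 4² = 8.
det(H) > 0 and tr(H) = -10 < 0, so H is negative definite and the point is a local maximum.

local maximum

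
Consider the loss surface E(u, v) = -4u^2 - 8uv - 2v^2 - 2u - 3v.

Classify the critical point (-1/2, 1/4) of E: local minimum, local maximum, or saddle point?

The Hessian of E is constant: H = [[-8, -8], [-8, -4]].
det(H) = (-8)·(-4) − (-8)² = -32.
Since det(H) < 0, H is indefinite and the critical point is a saddle point.

saddle point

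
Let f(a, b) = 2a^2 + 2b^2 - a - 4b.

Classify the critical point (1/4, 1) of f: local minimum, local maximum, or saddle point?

The Hessian of f is constant: H = [[4, 0], [0, 4]].
det(H) = 4·4 − 0² = 16.
det(H) > 0 and tr(H) = 8 > 0, so H is positive definite and the point is a local minimum.

local minimum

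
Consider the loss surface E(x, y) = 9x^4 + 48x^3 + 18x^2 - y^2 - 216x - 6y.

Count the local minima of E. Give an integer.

E separates as a function of x plus a function of y, so ∇E=0 decouples.
∂E/∂x = 36(x - 1)(x + 2)(x + 3) = 0 at x ∈ {-3, -2, 1}; ∂E/∂y = -2(y + 3) = 0 at y ∈ {-3}.
The Hessian is diagonal: diag(E_xx, E_yy). Second derivatives: E_xx(-3)=144, E_xx(-2)=-108, E_xx(1)=432; E_yy(-3)=-2.
Local minima occur where both diagonal entries positive: none. Count: 0.

0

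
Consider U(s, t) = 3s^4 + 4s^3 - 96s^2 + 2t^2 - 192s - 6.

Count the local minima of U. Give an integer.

2

U separates as a function of s plus a function of t, so ∇U=0 decouples.
∂U/∂s = 12(s - 4)(s + 1)(s + 4) = 0 at s ∈ {-4, -1, 4}; ∂U/∂t = 4t = 0 at t ∈ {0}.
The Hessian is diagonal: diag(U_ss, U_tt). Second derivatives: U_ss(-4)=288, U_ss(-1)=-180, U_ss(4)=480; U_tt(0)=4.
Local minima occur where both diagonal entries positive: (-4, 0), (4, 0). Count: 2.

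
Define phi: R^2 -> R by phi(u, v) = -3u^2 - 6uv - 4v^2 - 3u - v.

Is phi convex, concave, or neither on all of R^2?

phi is quadratic, so its Hessian is the constant matrix H = [[-6, -6], [-6, -8]].
det(H) = 12, tr(H) = -14.
det(H) > 0 and tr(H) < 0, so H is negative definite everywhere: concave.

concave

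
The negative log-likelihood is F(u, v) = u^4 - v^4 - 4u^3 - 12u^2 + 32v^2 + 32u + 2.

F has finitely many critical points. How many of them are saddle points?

F separates as a function of u plus a function of v, so ∇F=0 decouples.
∂F/∂u = 4(u - 4)(u - 1)(u + 2) = 0 at u ∈ {-2, 1, 4}; ∂F/∂v = -4v(v - 4)(v + 4) = 0 at v ∈ {-4, 0, 4}.
The Hessian is diagonal: diag(F_uu, F_vv). Second derivatives: F_uu(-2)=72, F_uu(1)=-36, F_uu(4)=72; F_vv(-4)=-128, F_vv(0)=64, F_vv(4)=-128.
Saddle points occur where the two diagonal entries have opposite signs: (-2, -4), (-2, 4), (1, 0), (4, -4), (4, 4). Count: 5.

5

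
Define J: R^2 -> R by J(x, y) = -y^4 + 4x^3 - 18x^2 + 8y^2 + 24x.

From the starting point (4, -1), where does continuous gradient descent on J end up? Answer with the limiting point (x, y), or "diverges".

(2, 0)

J is separable, so gradient descent decouples: x follows -∂J/∂x, y follows -∂J/∂y.
∂J/∂x = 12(x - 2)(x - 1); at x=4 this is 72, so x decreases.
∂J/∂y = -4y(y - 2)(y + 2); at y=-1 this is -12, so y increases.
x converges to its nearest critical value 2 (a local min of the x-part); y converges to 0. The iterate converges to (2, 0).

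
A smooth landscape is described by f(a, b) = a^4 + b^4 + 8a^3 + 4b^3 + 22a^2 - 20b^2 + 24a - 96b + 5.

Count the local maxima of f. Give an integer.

f separates as a function of a plus a function of b, so ∇f=0 decouples.
∂f/∂a = 4(a + 1)(a + 2)(a + 3) = 0 at a ∈ {-3, -2, -1}; ∂f/∂b = 4(b - 3)(b + 2)(b + 4) = 0 at b ∈ {-4, -2, 3}.
The Hessian is diagonal: diag(f_aa, f_bb). Second derivatives: f_aa(-3)=8, f_aa(-2)=-4, f_aa(-1)=8; f_bb(-4)=56, f_bb(-2)=-40, f_bb(3)=140.
Local maxima occur where both diagonal entries negative: (-2, -2). Count: 1.

1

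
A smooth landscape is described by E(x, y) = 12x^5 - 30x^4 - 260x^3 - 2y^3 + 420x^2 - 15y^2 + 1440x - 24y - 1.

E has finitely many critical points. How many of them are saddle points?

E separates as a function of x plus a function of y, so ∇E=0 decouples.
∂E/∂x = 60(x - 4)(x - 2)(x + 1)(x + 3) = 0 at x ∈ {-3, -1, 2, 4}; ∂E/∂y = -6(y + 1)(y + 4) = 0 at y ∈ {-4, -1}.
The Hessian is diagonal: diag(E_xx, E_yy). Second derivatives: E_xx(-3)=-4200, E_xx(-1)=1800, E_xx(2)=-1800, E_xx(4)=4200; E_yy(-4)=18, E_yy(-1)=-18.
Saddle points occur where the two diagonal entries have opposite signs: (-3, -4), (-1, -1), (2, -4), (4, -1). Count: 4.

4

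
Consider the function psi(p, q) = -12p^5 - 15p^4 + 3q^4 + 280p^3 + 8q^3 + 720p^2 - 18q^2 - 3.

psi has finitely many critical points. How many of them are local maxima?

2

psi separates as a function of p plus a function of q, so ∇psi=0 decouples.
∂psi/∂p = -60p(p - 4)(p + 2)(p + 3) = 0 at p ∈ {-3, -2, 0, 4}; ∂psi/∂q = 12q(q - 1)(q + 3) = 0 at q ∈ {-3, 0, 1}.
The Hessian is diagonal: diag(psi_pp, psi_qq). Second derivatives: psi_pp(-3)=1260, psi_pp(-2)=-720, psi_pp(0)=1440, psi_pp(4)=-10080; psi_qq(-3)=144, psi_qq(0)=-36, psi_qq(1)=48.
Local maxima occur where both diagonal entries negative: (-2, 0), (4, 0). Count: 2.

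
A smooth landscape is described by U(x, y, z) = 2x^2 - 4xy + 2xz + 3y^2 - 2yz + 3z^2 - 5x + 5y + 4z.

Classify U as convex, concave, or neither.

convex

U is quadratic, so its Hessian is the constant matrix H = [[4, -4, 2], [-4, 6, -2], [2, -2, 6]].
Leading principal minors: 4, 8, 40.
All positive ⇒ H ≻ 0 ⇒ convex.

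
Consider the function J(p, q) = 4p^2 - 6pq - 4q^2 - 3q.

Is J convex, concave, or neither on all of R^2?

J is quadratic, so its Hessian is the constant matrix H = [[8, -6], [-6, -8]].
det(H) = -100, tr(H) = 0.
det(H) < 0, so H is indefinite: neither convex nor concave.

neither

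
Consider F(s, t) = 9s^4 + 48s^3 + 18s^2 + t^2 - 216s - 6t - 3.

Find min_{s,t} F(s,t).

-153

F(s,t) separates as P(s) + Q(t) − 3, so its minimum is min P + min Q − 3.
P'(s) = 36(s - 1)(s + 2)(s + 3) vanishes at s ∈ {-3, -2, 1}; Q'(t) = 2(t - 3) vanishes at t ∈ {3}.
Local minima of P (where P''>0): P(-3)=243, P(1)=-141. Local minima of Q: Q(3)=-9.
So the global minimum of F is P(1) + Q(3) − 3 = -141 − 9 − 3 = -153, attained at (1, 3).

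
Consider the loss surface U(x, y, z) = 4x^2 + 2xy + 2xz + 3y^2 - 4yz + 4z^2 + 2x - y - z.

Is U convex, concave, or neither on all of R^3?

convex

U is quadratic, so its Hessian is the constant matrix H = [[8, 2, 2], [2, 6, -4], [2, -4, 8]].
Leading principal minors: 8, 44, 168.
All positive ⇒ H ≻ 0 ⇒ convex.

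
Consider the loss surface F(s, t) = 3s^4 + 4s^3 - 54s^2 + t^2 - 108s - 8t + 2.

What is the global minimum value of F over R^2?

F(s,t) separates as P(s) + Q(t) + 2, so its minimum is min P + min Q + 2.
P'(s) = 12(s - 3)(s + 1)(s + 3) vanishes at s ∈ {-3, -1, 3}; Q'(t) = 2(t - 4) vanishes at t ∈ {4}.
Local minima of P (where P''>0): P(-3)=-27, P(3)=-459. Local minima of Q: Q(4)=-16.
So the global minimum of F is P(3) + Q(4) + 2 = -459 − 16 + 2 = -473, attained at (3, 4).

-473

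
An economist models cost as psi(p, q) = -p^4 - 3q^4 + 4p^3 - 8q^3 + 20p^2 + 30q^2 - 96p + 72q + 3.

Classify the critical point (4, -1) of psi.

The mixed partial ∂²psi/∂p∂q is 0, so the Hessian at any point is diag(psi_pp, psi_qq) = diag(4(-3p^2 + 6p + 10), 12(-3q^2 - 4q + 5)).
At (4, -1): H = diag(-56, 72).
The eigenvalues have opposite signs, so H is indefinite: a saddle point.

saddle point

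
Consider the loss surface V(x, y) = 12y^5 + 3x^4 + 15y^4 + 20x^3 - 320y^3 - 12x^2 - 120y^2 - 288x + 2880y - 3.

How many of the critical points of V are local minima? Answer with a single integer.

4

V separates as a function of x plus a function of y, so ∇V=0 decouples.
∂V/∂x = 12(x - 2)(x + 3)(x + 4) = 0 at x ∈ {-4, -3, 2}; ∂V/∂y = 60(y - 3)(y - 2)(y + 2)(y + 4) = 0 at y ∈ {-4, -2, 2, 3}.
The Hessian is diagonal: diag(V_xx, V_yy). Second derivatives: V_xx(-4)=72, V_xx(-3)=-60, V_xx(2)=360; V_yy(-4)=-5040, V_yy(-2)=2400, V_yy(2)=-1440, V_yy(3)=2100.
Local minima occur where both diagonal entries positive: (-4, -2), (-4, 3), (2, -2), (2, 3). Count: 4.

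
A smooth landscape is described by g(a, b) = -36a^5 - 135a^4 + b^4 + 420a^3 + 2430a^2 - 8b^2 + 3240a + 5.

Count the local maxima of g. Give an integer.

2

g separates as a function of a plus a function of b, so ∇g=0 decouples.
∂g/∂a = -180(a - 3)(a + 1)(a + 2)(a + 3) = 0 at a ∈ {-3, -2, -1, 3}; ∂g/∂b = 4b(b - 2)(b + 2) = 0 at b ∈ {-2, 0, 2}.
The Hessian is diagonal: diag(g_aa, g_bb). Second derivatives: g_aa(-3)=2160, g_aa(-2)=-900, g_aa(-1)=1440, g_aa(3)=-21600; g_bb(-2)=32, g_bb(0)=-16, g_bb(2)=32.
Local maxima occur where both diagonal entries negative: (-2, 0), (3, 0). Count: 2.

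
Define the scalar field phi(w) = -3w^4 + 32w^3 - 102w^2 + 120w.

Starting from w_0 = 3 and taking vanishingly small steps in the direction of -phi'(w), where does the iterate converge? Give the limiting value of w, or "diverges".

2

phi'(w) = -12(w - 5)(w - 2)(w - 1), so phi'(3) = 48.
Gradient descent moves in the -phi' direction, i.e. w is decreasing.
The nearest critical point in that direction is w = 2, where phi'' = 36 > 0 (a local minimum). The iterate converges there.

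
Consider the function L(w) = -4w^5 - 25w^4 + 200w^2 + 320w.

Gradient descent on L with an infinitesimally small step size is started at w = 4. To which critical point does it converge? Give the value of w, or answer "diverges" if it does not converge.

diverges

L'(w) = -20(w - 2)(w + 1)(w + 2)(w + 4), so L'(4) = -9600.
Gradient descent moves in the -L' direction, i.e. w is increasing.
There is no critical point above w=4, and L' keeps the same sign, so the iterate runs off to +∞.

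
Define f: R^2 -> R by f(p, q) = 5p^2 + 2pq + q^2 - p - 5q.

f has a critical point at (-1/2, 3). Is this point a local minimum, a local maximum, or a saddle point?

local minimum

The Hessian of f is constant: H = [[10, 2], [2, 2]].
det(H) = 10·2 − 2² = 16.
det(H) > 0 and tr(H) = 12 > 0, so H is positive definite and the point is a local minimum.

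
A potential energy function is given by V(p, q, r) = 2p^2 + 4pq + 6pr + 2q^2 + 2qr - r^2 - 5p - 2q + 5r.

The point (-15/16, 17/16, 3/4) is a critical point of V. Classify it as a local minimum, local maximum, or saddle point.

saddle point

The Hessian is constant: H = [[4, 4, 6], [4, 4, 2], [6, 2, -2]].
Leading principal minors: Δ₁ = 4, Δ₂ = 0, Δ₃ = -64.
The minors fit neither the all-positive nor the alternating-sign pattern, so H is indefinite: a saddle point.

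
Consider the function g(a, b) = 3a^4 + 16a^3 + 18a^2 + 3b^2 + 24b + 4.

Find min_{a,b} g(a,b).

-71

g(a,b) separates as P(a) + Q(b) + 4, so its minimum is min P + min Q + 4.
P'(a) = 12a(a + 1)(a + 3) vanishes at a ∈ {-3, -1, 0}; Q'(b) = 6b + 24 vanishes at b ∈ {-4}.
Local minima of P (where P''>0): P(-3)=-27, P(0)=0. Local minima of Q: Q(-4)=-48.
So the global minimum of g is P(-3) + Q(-4) + 4 = -27 − 48 + 4 = -71, attained at (-3, -4).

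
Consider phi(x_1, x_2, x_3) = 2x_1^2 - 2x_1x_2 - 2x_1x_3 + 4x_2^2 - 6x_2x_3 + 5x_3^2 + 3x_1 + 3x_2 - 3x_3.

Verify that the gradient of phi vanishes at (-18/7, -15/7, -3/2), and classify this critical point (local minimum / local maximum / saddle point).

∇phi = (4x_1 - 2x_2 - 2x_3 + 3, -2x_1 + 8x_2 - 6x_3 + 3, -2x_1 - 6x_2 + 10x_3 - 3); substituting (-18/7, -15/7, -3/2) gives ∇phi = (0, 0, 0), so (-18/7, -15/7, -3/2) is indeed a critical point.
The Hessian is constant: H = [[4, -2, -2], [-2, 8, -6], [-2, -6, 10]].
Leading principal minors: Δ₁ = 4, Δ₂ = 28, Δ₃ = 56.
All leading minors are positive, so H is positive definite: a local minimum.

local minimum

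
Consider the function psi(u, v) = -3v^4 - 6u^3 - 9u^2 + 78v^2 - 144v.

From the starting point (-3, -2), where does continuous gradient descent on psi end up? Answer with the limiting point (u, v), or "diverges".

(-1, 1)

psi is separable, so gradient descent decouples: u follows -∂psi/∂u, v follows -∂psi/∂v.
∂psi/∂u = -18u(u + 1); at u=-3 this is -108, so u increases.
∂psi/∂v = -12(v - 3)(v - 1)(v + 4); at v=-2 this is -360, so v increases.
u converges to its nearest critical value -1 (a local min of the u-part); v converges to 1. The iterate converges to (-1, 1).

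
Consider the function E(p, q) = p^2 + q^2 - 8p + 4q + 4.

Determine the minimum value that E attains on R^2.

-16

E(p,q) separates as A(p) + B(q) + 4, so its minimum is min A + min B + 4.
A'(p) = 2p - 8 vanishes at p ∈ {4}; B'(q) = 2q + 4 vanishes at q ∈ {-2}.
Local minima of A (where A''>0): A(4)=-16. Local minima of B: B(-2)=-4.
So the global minimum of E is A(4) + B(-2) + 4 = -16 − 4 + 4 = -16, attained at (4, -2).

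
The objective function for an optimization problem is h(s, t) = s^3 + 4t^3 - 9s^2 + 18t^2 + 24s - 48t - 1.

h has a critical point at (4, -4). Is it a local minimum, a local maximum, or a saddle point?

The mixed partial ∂²h/∂s∂t is 0, so the Hessian at any point is diag(h_ss, h_tt) = diag(6(s - 3), 12(2t + 3)).
At (4, -4): H = diag(6, -60).
The eigenvalues have opposite signs, so H is indefinite: a saddle point.

saddle point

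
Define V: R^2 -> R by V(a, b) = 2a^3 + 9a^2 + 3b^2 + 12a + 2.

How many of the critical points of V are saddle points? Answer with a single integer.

1

V separates as a function of a plus a function of b, so ∇V=0 decouples.
∂V/∂a = 6(a + 1)(a + 2) = 0 at a ∈ {-2, -1}; ∂V/∂b = 6b = 0 at b ∈ {0}.
The Hessian is diagonal: diag(V_aa, V_bb). Second derivatives: V_aa(-2)=-6, V_aa(-1)=6; V_bb(0)=6.
Saddle points occur where the two diagonal entries have opposite signs: (-2, 0). Count: 1.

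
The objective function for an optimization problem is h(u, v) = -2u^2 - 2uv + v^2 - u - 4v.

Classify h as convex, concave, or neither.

neither

h is quadratic, so its Hessian is the constant matrix H = [[-4, -2], [-2, 2]].
det(H) = -12, tr(H) = -2.
det(H) < 0, so H is indefinite: neither convex nor concave.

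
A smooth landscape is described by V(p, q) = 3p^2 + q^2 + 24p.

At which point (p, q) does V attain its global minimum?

(-4, 0)

V(p,q) separates as A(p) + B(q), so its minimum is min A + min B.
A'(p) = 6p + 24 vanishes at p ∈ {-4}; B'(q) = 2q vanishes at q ∈ {0}.
Local minima of A (where A''>0): A(-4)=-48. Local minima of B: B(0)=0.
So the global minimum of V is A(-4) + B(0) = -48 + 0 = -48, attained at (-4, 0).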